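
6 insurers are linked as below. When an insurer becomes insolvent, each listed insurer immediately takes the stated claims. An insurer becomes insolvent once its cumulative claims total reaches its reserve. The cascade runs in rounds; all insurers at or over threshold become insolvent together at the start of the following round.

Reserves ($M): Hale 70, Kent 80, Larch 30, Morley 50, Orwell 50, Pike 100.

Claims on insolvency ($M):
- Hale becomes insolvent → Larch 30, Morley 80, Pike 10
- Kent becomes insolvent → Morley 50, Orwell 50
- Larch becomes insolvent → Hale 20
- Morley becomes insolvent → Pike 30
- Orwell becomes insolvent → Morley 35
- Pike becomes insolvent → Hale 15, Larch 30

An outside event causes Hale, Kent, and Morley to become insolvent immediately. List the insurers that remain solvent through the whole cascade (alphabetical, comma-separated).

Pike

Round 1 — Hale, Kent, Morley become insolvent (initial).
  Larch: +30 → 30 ≥ 30
  Orwell: +50 → 50 ≥ 50
  Pike: +10+30 → 40 < 100
Round 2 — Larch, Orwell become insolvent.
No further insolvencies.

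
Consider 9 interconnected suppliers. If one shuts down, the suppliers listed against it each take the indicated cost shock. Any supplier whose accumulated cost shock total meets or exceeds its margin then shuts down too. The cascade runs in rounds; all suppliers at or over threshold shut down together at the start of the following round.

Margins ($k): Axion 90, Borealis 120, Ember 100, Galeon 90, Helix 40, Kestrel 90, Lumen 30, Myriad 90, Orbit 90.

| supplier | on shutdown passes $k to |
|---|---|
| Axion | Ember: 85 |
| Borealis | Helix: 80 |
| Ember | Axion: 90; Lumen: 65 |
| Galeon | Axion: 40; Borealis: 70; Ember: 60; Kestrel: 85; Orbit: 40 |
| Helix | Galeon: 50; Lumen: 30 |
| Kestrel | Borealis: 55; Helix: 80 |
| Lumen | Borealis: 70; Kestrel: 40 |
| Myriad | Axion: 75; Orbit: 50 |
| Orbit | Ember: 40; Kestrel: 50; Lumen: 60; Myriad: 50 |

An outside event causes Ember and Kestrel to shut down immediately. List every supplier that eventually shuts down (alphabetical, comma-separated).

Round 1 — Ember, Kestrel shut down (initial).
  Axion: +90 → 90 ≥ 90
  Borealis: +55 → 55 < 120
  Helix: +80 → 80 ≥ 40
  Lumen: +65 → 65 ≥ 30
Round 2 — Axion, Helix, Lumen shut down.
  Borealis: +70 → 125 ≥ 120
  Galeon: +50 → 50 < 90
Round 3 — Borealis shuts down.
No further shutdowns.

Axion, Borealis, Ember, Helix, Kestrel, Lumen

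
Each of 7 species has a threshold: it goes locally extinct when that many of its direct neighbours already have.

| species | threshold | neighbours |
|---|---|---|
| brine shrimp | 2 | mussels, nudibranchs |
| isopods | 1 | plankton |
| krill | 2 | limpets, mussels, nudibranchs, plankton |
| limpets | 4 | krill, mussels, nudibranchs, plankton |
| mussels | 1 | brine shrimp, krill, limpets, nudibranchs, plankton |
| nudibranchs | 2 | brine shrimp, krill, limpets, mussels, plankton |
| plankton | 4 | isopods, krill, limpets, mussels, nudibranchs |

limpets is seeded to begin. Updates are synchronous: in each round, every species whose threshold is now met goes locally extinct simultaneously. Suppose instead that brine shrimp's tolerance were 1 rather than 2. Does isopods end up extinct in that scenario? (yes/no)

With brine shrimp's tolerance at 1:
Round 1 — limpets goes locally extinct (initial).
Round 2 — checking thresholds:
  krill: 1 of 4 neighbours < 2, not yet.
  mussels: 1 of 5 neighbours ≥ 1, goes locally extinct.
  nudibranchs: 1 of 5 neighbours < 2, not yet.
  plankton: 1 of 5 neighbours < 4, not yet.
Round 3 — checking thresholds:
  brine shrimp: 1 of 2 neighbours ≥ 1, goes locally extinct.
  krill: 2 of 4 neighbours ≥ 2, goes locally extinct.
  nudibranchs: 2 of 5 neighbours ≥ 2, goes locally extinct.
  plankton: 2 of 5 neighbours < 4, not yet.
Round 4 — checking thresholds:
  plankton: 4 of 5 neighbours ≥ 4, goes locally extinct.
Round 5 — checking thresholds:
  isopods: 1 of 1 neighbours ≥ 1, goes locally extinct.
Round 6 — no new extinctions; cascade stops.

yes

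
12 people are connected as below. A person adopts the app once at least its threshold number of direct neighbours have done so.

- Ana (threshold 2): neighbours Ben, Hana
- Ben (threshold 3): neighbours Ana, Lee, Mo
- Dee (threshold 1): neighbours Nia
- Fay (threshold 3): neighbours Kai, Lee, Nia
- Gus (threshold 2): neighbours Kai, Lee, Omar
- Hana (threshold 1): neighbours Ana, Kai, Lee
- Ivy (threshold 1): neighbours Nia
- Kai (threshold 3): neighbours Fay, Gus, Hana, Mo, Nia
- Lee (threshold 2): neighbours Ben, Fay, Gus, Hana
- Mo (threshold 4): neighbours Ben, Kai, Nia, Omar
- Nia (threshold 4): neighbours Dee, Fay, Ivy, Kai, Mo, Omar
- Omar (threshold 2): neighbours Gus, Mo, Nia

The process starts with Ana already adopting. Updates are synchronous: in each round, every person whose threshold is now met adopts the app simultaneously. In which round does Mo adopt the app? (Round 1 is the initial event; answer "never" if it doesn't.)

never

Round 1 — Ana adopts the app (initial).
Round 2 — checking thresholds:
  Ben: 1 of 3 neighbours < 3, holds.
  Hana: 1 of 3 neighbours ≥ 1, adopts the app.
Round 3 — no new adoptions; cascade stops.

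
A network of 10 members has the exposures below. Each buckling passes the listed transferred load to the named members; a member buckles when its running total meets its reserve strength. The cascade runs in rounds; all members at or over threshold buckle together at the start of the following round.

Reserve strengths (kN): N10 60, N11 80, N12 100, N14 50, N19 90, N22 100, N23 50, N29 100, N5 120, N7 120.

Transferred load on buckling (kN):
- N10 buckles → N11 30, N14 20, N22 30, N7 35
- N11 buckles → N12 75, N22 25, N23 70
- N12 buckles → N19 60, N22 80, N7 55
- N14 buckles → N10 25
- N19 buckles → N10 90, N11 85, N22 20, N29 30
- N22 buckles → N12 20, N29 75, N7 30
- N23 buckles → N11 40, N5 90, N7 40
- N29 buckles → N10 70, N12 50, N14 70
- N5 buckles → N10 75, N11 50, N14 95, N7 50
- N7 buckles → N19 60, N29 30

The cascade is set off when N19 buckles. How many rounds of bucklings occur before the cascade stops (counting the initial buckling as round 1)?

3

Round 1 — N19 buckles (initial).
  N10: +90 → 90 ≥ 60
  N11: +85 → 85 ≥ 80
  N22: +20 → 20 < 100
  N29: +30 → 30 < 100
Round 2 — N10, N11 buckle.
  N12: +75 → 75 < 100
  N14: +20 → 20 < 50
  N22: +30+25 → 75 < 100
  N23: +70 → 70 ≥ 50
  N7: +35 → 35 < 120
Round 3 — N23 buckles.
  N5: +90 → 90 < 120
  N7: +40 → 75 < 120
No further bucklings.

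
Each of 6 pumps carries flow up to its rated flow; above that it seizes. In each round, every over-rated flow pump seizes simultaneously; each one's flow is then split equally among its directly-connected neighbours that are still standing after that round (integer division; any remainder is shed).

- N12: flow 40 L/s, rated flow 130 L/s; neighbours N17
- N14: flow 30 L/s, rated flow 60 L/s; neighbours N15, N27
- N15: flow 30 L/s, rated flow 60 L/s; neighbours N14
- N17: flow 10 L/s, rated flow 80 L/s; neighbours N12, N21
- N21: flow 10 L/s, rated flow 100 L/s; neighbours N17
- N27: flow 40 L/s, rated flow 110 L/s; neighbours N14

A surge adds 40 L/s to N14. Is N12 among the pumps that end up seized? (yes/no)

Round 1 — N14 at 70 > 60. N14 seizes.
  N14 sheds 70 L/s to N15, N27: 35 each.
    N15: 30+35 = 65 > 60
    N27: 40+35 = 75 ≤ 110
Round 2 — N15 seizes.
  N15 sheds 65 L/s: no online neighbours, lost.
No further seizures.

no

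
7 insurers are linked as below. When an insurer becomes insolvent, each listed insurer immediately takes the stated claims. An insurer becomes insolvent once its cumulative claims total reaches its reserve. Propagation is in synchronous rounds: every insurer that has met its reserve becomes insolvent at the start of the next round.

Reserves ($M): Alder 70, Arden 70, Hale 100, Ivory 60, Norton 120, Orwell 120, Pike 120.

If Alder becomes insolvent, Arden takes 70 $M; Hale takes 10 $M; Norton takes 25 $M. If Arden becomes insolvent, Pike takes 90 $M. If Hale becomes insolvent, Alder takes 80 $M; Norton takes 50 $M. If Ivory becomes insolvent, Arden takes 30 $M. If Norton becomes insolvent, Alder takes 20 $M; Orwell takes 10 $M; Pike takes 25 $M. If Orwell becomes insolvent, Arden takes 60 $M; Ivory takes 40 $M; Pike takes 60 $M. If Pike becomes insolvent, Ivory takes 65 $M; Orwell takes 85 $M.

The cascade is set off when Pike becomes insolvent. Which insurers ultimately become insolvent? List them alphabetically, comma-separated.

Ivory, Pike

Round 1 — Pike becomes insolvent (initial).
  Ivory: +65 → 65 ≥ 60
  Orwell: +85 → 85 < 120
Round 2 — Ivory becomes insolvent.
  Arden: +30 → 30 < 70
No further insolvencies.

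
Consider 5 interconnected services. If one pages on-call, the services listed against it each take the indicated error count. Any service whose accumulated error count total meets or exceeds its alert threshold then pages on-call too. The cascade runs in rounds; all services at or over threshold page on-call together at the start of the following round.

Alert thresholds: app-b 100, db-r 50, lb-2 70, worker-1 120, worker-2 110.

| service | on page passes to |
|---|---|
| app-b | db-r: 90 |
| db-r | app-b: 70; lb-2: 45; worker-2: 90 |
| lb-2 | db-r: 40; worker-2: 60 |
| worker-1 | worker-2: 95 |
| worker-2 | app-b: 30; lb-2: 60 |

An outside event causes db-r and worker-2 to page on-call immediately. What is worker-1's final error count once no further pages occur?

Round 1 — db-r, worker-2 page on-call (initial).
  app-b: +70+30 → 100 ≥ 100
  lb-2: +45+60 → 105 ≥ 70
Round 2 — app-b, lb-2 page on-call.
No further pages.

0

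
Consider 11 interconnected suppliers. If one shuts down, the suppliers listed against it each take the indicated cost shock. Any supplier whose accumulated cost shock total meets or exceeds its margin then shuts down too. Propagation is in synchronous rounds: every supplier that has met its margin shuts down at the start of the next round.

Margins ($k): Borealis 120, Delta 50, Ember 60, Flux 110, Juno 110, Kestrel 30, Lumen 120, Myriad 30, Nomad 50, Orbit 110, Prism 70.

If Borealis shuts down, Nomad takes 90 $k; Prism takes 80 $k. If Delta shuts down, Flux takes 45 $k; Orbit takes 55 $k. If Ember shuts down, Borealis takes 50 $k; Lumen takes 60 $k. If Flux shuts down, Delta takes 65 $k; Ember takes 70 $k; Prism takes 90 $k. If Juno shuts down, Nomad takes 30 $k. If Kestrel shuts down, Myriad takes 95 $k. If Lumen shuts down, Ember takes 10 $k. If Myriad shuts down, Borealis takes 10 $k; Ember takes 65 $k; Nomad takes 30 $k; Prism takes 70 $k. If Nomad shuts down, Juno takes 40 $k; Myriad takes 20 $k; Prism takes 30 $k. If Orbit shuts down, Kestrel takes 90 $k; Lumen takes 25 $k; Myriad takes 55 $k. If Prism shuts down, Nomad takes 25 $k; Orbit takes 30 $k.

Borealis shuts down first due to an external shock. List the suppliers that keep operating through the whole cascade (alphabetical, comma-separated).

Round 1 — Borealis shuts down (initial).
  Nomad: +90 → 90 ≥ 50
  Prism: +80 → 80 ≥ 70
Round 2 — Nomad, Prism shut down.
  Juno: +40 → 40 < 110
  Myriad: +20 → 20 < 30
  Orbit: +30 → 30 < 110
No further shutdowns.

Delta, Ember, Flux, Juno, Kestrel, Lumen, Myriad, Orbit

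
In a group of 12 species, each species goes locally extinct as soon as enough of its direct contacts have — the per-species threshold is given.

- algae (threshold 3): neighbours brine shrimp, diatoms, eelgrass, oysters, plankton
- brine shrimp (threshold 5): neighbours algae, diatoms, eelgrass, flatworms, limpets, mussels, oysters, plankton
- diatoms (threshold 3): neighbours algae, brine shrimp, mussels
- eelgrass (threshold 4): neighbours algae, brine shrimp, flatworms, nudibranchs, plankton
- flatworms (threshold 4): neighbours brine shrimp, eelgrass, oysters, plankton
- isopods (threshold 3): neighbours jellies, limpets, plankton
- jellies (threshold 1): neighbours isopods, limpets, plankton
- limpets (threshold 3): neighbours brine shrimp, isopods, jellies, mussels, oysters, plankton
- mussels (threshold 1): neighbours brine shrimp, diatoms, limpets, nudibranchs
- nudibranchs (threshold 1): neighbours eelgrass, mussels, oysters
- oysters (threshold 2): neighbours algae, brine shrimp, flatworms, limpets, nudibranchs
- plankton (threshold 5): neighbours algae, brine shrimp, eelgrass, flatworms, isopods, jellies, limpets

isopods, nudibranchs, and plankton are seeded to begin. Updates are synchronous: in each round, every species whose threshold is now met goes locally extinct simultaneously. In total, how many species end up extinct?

Round 1 — isopods, nudibranchs, plankton go locally extinct (initial).
Round 2 — checking thresholds:
  algae: 1 of 5 neighbours < 3, holds.
  brine shrimp: 1 of 8 neighbours < 5, holds.
  eelgrass: 2 of 5 neighbours < 4, holds.
  flatworms: 1 of 4 neighbours < 4, holds.
  jellies: 2 of 3 neighbours ≥ 1, goes locally extinct.
  limpets: 2 of 6 neighbours < 3, holds.
  mussels: 1 of 4 neighbours ≥ 1, goes locally extinct.
  oysters: 1 of 5 neighbours < 2, holds.
Round 3 — checking thresholds:
  algae: 1 of 5 neighbours < 3, holds.
  brine shrimp: 2 of 8 neighbours < 5, holds.
  diatoms: 1 of 3 neighbours < 3, holds.
  eelgrass: 2 of 5 neighbours < 4, holds.
  flatworms: 1 of 4 neighbours < 4, holds.
  limpets: 4 of 6 neighbours ≥ 3, goes locally extinct.
  oysters: 1 of 5 neighbours < 2, holds.
Round 4 — checking thresholds:
  algae: 1 of 5 neighbours < 3, holds.
  brine shrimp: 3 of 8 neighbours < 5, holds.
  diatoms: 1 of 3 neighbours < 3, holds.
  eelgrass: 2 of 5 neighbours < 4, holds.
  flatworms: 1 of 4 neighbours < 4, holds.
  oysters: 2 of 5 neighbours ≥ 2, goes locally extinct.
Round 5 — no new extinctions; cascade stops.

7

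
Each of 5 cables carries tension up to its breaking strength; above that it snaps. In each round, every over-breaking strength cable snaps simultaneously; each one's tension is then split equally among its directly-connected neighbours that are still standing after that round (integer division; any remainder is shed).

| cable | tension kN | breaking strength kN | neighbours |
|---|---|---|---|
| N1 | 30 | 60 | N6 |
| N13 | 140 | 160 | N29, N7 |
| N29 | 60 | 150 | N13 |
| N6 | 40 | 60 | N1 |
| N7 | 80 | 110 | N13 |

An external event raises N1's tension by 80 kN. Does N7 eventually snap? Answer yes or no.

Round 1 — N1 at 110 > 60. N1 snaps.
  N1 sheds 110 kN to N6: 110 each.
    N6: 40+110 = 150 > 60
Round 2 — N6 snaps.
  N6 sheds 150 kN: no online neighbours, lost.
No further breaks.

no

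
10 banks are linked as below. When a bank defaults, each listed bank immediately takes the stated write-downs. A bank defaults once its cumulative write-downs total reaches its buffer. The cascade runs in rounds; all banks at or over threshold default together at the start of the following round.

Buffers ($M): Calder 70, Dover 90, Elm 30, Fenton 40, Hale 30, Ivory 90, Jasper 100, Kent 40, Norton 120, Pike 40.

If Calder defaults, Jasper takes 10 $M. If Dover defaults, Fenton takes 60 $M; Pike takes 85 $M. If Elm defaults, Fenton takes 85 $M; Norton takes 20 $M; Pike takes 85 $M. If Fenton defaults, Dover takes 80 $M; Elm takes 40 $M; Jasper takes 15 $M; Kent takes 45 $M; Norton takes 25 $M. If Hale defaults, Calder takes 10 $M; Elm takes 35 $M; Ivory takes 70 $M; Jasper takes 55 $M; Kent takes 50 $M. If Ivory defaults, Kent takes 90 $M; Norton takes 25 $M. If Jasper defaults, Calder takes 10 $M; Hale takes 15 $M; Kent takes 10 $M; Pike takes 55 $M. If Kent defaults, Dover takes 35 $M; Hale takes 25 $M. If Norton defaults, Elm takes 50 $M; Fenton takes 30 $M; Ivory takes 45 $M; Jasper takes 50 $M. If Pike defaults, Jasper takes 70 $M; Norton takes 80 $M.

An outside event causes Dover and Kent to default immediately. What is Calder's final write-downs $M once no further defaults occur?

20

Round 1 — Dover, Kent default (initial).
  Fenton: +60 → 60 ≥ 40
  Hale: +25 → 25 < 30
  Pike: +85 → 85 ≥ 40
Round 2 — Fenton, Pike default.
  Elm: +40 → 40 ≥ 30
  Jasper: +15+70 → 85 < 100
  Norton: +25+80 → 105 < 120
Round 3 — Elm defaults.
  Norton: +20 → 125 ≥ 120
Round 4 — Norton defaults.
  Ivory: +45 → 45 < 90
  Jasper: +50 → 135 ≥ 100
Round 5 — Jasper defaults.
  Calder: +10 → 10 < 70
  Hale: +15 → 40 ≥ 30
Round 6 — Hale defaults.
  Calder: +10 → 20 < 70
  Ivory: +70 → 115 ≥ 90
Round 7 — Ivory defaults.
No further defaults.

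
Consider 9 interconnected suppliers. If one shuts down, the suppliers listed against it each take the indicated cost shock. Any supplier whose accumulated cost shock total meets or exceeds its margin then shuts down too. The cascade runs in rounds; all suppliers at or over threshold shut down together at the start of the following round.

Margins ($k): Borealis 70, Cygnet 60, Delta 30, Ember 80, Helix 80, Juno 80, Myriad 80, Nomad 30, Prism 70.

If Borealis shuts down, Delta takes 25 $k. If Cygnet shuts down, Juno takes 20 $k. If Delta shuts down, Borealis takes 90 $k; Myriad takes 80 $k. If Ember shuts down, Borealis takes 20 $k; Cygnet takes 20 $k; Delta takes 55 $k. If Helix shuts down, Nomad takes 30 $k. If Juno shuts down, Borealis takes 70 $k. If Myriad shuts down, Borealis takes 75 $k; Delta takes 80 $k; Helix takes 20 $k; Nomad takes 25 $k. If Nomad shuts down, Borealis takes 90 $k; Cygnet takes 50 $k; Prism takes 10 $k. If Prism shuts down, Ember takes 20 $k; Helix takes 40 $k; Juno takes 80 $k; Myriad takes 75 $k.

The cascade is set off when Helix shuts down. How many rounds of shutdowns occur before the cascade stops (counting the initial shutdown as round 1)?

Round 1 — Helix shuts down (initial).
  Nomad: +30 → 30 ≥ 30
Round 2 — Nomad shuts down.
  Borealis: +90 → 90 ≥ 70
  Cygnet: +50 → 50 < 60
  Prism: +10 → 10 < 70
Round 3 — Borealis shuts down.
  Delta: +25 → 25 < 30
No further shutdowns.

3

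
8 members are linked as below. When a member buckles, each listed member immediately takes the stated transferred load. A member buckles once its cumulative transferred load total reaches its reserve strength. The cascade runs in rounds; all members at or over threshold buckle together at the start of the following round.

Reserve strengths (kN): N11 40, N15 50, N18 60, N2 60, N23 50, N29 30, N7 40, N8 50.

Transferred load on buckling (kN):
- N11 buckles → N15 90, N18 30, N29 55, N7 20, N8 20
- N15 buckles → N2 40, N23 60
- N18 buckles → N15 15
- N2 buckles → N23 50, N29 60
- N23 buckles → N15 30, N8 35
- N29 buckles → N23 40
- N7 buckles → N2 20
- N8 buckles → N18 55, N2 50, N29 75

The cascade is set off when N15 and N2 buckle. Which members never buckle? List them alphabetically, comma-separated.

N11, N18, N7, N8

Round 1 — N15, N2 buckle (initial).
  N23: +60+50 → 110 ≥ 50
  N29: +60 → 60 ≥ 30
Round 2 — N23, N29 buckle.
  N8: +35 → 35 < 50
No further bucklings.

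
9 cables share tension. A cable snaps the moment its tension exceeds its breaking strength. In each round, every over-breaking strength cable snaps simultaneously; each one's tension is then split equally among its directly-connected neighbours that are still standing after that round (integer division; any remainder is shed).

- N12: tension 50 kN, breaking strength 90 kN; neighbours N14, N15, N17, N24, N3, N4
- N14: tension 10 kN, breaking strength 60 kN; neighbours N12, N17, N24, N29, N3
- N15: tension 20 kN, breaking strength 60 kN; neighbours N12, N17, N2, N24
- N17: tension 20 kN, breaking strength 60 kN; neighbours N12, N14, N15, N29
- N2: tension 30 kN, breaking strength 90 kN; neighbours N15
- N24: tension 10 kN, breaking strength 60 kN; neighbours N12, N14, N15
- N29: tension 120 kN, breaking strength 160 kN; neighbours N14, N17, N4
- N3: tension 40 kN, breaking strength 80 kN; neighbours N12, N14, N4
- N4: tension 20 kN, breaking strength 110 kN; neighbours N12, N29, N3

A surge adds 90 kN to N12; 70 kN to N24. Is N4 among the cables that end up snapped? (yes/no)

yes

Round 1 — N12 at 140 > 90; N24 at 80 > 60. N12, N24 snap.
  N12 sheds 140 kN to N14, N15, N17, N3, N4: 28 each.
    N14: 10+28 = 38 ≤ 60
    N15: 20+28 = 48 ≤ 60
    N17: 20+28 = 48 ≤ 60
    N3: 40+28 = 68 ≤ 80
    N4: 20+28 = 48 ≤ 110
  N24 sheds 80 kN to N14, N15: 40 each.
    N14: 38+40 = 78 > 60
    N15: 48+40 = 88 > 60
Round 2 — N14, N15 snap.
  N14 sheds 78 kN to N17, N29, N3: 26 each.
    N17: 48+26 = 74 > 60
    N29: 120+26 = 146 ≤ 160
    N3: 68+26 = 94 > 80
  N15 sheds 88 kN to N17, N2: 44 each.
    N17: 74+44 = 118 > 60
    N2: 30+44 = 74 ≤ 90
Round 3 — N17, N3 snap.
  N17 sheds 118 kN to N29: 118 each.
    N29: 146+118 = 264 > 160
  N3 sheds 94 kN to N4: 94 each.
    N4: 48+94 = 142 > 110
Round 4 — N29, N4 snap.
  N29 sheds 264 kN: no online neighbours, lost.
  N4 sheds 142 kN: no online neighbours, lost.
No further breaks.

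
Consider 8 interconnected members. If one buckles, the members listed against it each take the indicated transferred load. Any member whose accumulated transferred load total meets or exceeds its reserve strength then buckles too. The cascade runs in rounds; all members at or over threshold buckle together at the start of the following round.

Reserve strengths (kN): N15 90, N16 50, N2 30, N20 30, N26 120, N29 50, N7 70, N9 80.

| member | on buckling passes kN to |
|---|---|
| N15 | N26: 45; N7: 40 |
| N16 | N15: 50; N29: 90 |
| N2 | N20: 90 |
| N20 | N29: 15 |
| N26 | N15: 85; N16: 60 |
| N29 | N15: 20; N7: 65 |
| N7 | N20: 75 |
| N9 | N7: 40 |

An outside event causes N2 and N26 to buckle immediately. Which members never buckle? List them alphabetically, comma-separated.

Round 1 — N2, N26 buckle (initial).
  N15: +85 → 85 < 90
  N16: +60 → 60 ≥ 50
  N20: +90 → 90 ≥ 30
Round 2 — N16, N20 buckle.
  N15: +50 → 135 ≥ 90
  N29: +90+15 → 105 ≥ 50
Round 3 — N15, N29 buckle.
  N7: +40+65 → 105 ≥ 70
Round 4 — N7 buckles.
No further bucklings.

N9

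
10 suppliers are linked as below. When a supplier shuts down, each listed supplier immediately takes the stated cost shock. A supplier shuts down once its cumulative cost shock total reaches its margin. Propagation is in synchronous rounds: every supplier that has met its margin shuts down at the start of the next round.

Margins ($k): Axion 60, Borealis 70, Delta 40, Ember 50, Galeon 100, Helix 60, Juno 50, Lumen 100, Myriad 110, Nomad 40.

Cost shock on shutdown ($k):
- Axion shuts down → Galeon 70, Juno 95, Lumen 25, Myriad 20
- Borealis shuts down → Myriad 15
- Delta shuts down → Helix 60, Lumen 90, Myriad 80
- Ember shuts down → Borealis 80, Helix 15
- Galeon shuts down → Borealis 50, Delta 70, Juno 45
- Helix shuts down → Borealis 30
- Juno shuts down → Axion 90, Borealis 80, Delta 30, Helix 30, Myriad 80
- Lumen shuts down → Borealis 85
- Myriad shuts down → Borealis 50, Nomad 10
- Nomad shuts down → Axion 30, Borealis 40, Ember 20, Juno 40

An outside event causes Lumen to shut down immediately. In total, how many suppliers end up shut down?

2

Round 1 — Lumen shuts down (initial).
  Borealis: +85 → 85 ≥ 70
Round 2 — Borealis shuts down.
  Myriad: +15 → 15 < 110
No further shutdowns.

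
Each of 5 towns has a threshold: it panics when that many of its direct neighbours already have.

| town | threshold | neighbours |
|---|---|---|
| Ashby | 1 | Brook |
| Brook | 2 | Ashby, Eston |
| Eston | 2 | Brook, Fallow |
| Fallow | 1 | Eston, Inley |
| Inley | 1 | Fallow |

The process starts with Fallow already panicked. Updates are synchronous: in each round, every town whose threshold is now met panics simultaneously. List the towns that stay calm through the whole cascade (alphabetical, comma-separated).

Round 1 — Fallow panics (initial).
Round 2 — checking thresholds:
  Eston: 1 of 2 neighbours < 2, below threshold.
  Inley: 1 of 1 neighbours ≥ 1, panics.
Round 3 — no new panics; cascade stops.

Ashby, Brook, Eston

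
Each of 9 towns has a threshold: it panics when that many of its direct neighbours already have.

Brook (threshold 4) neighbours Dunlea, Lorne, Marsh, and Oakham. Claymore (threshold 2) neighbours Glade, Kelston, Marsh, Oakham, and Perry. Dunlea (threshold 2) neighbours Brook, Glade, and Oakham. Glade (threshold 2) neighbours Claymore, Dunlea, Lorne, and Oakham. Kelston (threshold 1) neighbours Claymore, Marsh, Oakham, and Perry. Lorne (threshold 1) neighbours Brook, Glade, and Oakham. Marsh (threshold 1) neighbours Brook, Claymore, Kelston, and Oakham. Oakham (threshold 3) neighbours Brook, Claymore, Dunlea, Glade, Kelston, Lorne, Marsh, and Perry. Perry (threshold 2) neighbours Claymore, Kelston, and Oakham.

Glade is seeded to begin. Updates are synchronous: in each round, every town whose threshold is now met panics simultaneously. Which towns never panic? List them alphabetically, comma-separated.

Brook, Claymore, Dunlea, Kelston, Marsh, Oakham, Perry

Round 1 — Glade panics (initial).
Round 2 — checking thresholds:
  Claymore: 1 of 5 neighbours < 2, holds.
  Dunlea: 1 of 3 neighbours < 2, holds.
  Lorne: 1 of 3 neighbours ≥ 1, panics.
  Oakham: 1 of 8 neighbours < 3, holds.
Round 3 — no new panics; cascade stops.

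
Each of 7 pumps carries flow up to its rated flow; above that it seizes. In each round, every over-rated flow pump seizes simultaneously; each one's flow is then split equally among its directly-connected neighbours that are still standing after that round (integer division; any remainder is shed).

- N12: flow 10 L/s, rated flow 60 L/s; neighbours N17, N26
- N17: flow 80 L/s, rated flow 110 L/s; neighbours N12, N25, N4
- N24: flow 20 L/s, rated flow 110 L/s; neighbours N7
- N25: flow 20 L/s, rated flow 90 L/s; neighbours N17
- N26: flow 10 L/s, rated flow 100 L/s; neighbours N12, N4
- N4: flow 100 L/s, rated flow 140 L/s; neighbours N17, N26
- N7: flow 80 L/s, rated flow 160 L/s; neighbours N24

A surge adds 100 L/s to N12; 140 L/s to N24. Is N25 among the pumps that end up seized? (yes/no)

no

Round 1 — N12 at 110 > 60; N24 at 160 > 110. N12, N24 seize.
  N12 sheds 110 L/s to N17, N26: 55 each.
    N17: 80+55 = 135 > 110
    N26: 10+55 = 65 ≤ 100
  N24 sheds 160 L/s to N7: 160 each.
    N7: 80+160 = 240 > 160
Round 2 — N17, N7 seize.
  N17 sheds 135 L/s to N25, N4: 67 each (1 lost).
    N25: 20+67 = 87 ≤ 90
    N4: 100+67 = 167 > 140
  N7 sheds 240 L/s: no online neighbours, lost.
Round 3 — N4 seizes.
  N4 sheds 167 L/s to N26: 167 each.
    N26: 65+167 = 232 > 100
Round 4 — N26 seizes.
  N26 sheds 232 L/s: no online neighbours, lost.
No further seizures.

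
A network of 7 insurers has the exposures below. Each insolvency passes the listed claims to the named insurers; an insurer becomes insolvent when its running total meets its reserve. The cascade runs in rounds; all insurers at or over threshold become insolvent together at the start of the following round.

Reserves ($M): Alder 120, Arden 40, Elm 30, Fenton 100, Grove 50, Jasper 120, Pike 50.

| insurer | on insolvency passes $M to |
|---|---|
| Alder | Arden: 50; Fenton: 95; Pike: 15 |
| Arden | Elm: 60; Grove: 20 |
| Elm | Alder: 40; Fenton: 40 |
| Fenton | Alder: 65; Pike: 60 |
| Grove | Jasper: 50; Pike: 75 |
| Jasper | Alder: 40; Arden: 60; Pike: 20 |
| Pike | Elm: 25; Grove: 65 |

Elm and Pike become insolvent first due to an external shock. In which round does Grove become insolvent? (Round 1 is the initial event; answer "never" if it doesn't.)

Round 1 — Elm, Pike become insolvent (initial).
  Alder: +40 → 40 < 120
  Fenton: +40 → 40 < 100
  Grove: +65 → 65 ≥ 50
Round 2 — Grove becomes insolvent.
  Jasper: +50 → 50 < 120
No further insolvencies.

2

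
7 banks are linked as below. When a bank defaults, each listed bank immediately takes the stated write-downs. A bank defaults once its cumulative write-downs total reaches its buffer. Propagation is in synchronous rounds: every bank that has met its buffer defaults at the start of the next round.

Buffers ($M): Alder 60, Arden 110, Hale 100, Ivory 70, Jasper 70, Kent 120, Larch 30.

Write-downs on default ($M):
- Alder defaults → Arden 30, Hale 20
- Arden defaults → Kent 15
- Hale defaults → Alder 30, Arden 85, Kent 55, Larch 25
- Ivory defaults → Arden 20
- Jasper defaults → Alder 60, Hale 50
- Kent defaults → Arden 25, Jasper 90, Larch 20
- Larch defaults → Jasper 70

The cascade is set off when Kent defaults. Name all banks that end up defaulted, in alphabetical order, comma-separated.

Alder, Jasper, Kent

Round 1 — Kent defaults (initial).
  Arden: +25 → 25 < 110
  Jasper: +90 → 90 ≥ 70
  Larch: +20 → 20 < 30
Round 2 — Jasper defaults.
  Alder: +60 → 60 ≥ 60
  Hale: +50 → 50 < 100
Round 3 — Alder defaults.
  Arden: +30 → 55 < 110
  Hale: +20 → 70 < 100
No further defaults.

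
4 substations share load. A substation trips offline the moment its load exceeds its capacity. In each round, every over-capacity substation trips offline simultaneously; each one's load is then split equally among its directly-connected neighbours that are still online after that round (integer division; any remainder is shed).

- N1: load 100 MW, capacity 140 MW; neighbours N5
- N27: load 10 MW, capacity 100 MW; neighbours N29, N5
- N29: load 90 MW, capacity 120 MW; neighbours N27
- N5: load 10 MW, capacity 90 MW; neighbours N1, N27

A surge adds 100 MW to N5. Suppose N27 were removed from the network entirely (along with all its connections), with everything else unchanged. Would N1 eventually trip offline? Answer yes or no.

yes

With N27 removed:
Round 1 — N5 at 110 > 90. N5 trips offline.
  N5 sheds 110 MW to N1: 110 each.
    N1: 100+110 = 210 > 140
Round 2 — N1 trips offline.
  N1 sheds 210 MW: no online neighbours, lost.
No further trips.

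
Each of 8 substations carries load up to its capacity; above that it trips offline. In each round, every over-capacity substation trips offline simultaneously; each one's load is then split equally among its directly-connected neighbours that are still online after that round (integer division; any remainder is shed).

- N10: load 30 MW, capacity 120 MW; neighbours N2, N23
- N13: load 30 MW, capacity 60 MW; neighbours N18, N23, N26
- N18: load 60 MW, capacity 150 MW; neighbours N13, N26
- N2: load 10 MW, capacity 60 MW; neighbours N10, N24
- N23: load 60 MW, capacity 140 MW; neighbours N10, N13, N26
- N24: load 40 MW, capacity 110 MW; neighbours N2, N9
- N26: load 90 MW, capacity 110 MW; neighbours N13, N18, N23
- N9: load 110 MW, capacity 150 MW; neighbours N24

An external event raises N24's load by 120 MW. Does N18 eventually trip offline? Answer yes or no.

no

Round 1 — N24 at 160 > 110. N24 trips offline.
  N24 sheds 160 MW to N2, N9: 80 each.
    N2: 10+80 = 90 > 60
    N9: 110+80 = 190 > 150
Round 2 — N2, N9 trip offline.
  N2 sheds 90 MW to N10: 90 each.
    N10: 30+90 = 120 ≤ 120
  N9 sheds 190 MW: no online neighbours, lost.
No further trips.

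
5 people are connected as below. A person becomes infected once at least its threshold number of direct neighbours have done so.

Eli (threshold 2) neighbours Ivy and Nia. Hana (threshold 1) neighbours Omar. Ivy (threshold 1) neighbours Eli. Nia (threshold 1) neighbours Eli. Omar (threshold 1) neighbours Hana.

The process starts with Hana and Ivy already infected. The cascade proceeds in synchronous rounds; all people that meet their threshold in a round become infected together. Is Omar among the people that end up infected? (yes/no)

yes

Round 1 — Hana, Ivy become infected (initial).
Round 2 — checking thresholds:
  Eli: 1 of 2 neighbours < 2, holds.
  Omar: 1 of 1 neighbours ≥ 1, becomes infected.
Round 3 — no new infections; cascade stops.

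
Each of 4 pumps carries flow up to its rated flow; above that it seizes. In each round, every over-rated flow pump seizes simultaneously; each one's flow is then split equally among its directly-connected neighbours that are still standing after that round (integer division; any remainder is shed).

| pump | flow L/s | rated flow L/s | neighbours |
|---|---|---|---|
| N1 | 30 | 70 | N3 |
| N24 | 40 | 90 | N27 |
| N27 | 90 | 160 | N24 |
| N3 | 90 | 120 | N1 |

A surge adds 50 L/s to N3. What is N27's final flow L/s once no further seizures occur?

90

Round 1 — N3 at 140 > 120. N3 seizes.
  N3 sheds 140 L/s to N1: 140 each.
    N1: 30+140 = 170 > 70
Round 2 — N1 seizes.
  N1 sheds 170 L/s: no online neighbours, lost.
No further seizures.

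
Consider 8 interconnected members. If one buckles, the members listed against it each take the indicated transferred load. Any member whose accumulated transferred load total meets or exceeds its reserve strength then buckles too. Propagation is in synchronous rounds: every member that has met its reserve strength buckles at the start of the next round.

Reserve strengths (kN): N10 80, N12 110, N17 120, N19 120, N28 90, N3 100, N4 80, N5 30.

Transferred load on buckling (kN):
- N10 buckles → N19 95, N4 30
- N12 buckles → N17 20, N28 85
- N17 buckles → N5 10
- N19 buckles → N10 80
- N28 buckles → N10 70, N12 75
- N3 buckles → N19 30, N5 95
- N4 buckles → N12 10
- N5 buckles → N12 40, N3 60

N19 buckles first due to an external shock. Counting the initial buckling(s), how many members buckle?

Round 1 — N19 buckles (initial).
  N10: +80 → 80 ≥ 80
Round 2 — N10 buckles.
  N4: +30 → 30 < 80
No further bucklings.

2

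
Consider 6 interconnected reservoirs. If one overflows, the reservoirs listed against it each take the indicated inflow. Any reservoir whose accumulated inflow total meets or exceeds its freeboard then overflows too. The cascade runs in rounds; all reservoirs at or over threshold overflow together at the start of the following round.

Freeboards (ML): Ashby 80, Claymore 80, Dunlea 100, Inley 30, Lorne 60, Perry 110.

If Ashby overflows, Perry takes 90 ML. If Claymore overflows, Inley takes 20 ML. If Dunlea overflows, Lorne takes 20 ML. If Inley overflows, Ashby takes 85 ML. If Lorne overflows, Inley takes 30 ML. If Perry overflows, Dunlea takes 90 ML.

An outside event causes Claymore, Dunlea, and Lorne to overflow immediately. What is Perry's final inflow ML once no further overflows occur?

90

Round 1 — Claymore, Dunlea, Lorne overflow (initial).
  Inley: +20+30 → 50 ≥ 30
Round 2 — Inley overflows.
  Ashby: +85 → 85 ≥ 80
Round 3 — Ashby overflows.
  Perry: +90 → 90 < 110
No further overflows.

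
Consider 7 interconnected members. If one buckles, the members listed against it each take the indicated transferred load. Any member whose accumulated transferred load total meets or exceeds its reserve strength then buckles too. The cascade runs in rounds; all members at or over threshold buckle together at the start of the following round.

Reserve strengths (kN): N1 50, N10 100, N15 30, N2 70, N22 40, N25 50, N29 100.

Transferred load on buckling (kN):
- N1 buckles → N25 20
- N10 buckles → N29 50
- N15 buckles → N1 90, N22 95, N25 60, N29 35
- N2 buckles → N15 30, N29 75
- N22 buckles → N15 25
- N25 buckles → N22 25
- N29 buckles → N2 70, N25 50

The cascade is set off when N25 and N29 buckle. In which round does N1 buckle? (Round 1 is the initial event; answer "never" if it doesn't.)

4

Round 1 — N25, N29 buckle (initial).
  N2: +70 → 70 ≥ 70
  N22: +25 → 25 < 40
Round 2 — N2 buckles.
  N15: +30 → 30 ≥ 30
Round 3 — N15 buckles.
  N1: +90 → 90 ≥ 50
  N22: +95 → 120 ≥ 40
Round 4 — N1, N22 buckle.
No further bucklings.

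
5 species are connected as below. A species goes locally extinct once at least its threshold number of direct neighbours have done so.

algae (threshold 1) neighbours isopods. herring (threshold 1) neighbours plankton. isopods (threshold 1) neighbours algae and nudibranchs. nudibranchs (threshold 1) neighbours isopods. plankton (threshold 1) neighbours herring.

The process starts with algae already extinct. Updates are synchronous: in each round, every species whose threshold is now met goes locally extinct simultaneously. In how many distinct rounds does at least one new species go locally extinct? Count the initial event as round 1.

Round 1 — algae goes locally extinct (initial).
Round 2 — checking thresholds:
  isopods: 1 of 2 neighbours ≥ 1, goes locally extinct.
Round 3 — checking thresholds:
  nudibranchs: 1 of 1 neighbours ≥ 1, goes locally extinct.
Round 4 — no new extinctions; cascade stops.

3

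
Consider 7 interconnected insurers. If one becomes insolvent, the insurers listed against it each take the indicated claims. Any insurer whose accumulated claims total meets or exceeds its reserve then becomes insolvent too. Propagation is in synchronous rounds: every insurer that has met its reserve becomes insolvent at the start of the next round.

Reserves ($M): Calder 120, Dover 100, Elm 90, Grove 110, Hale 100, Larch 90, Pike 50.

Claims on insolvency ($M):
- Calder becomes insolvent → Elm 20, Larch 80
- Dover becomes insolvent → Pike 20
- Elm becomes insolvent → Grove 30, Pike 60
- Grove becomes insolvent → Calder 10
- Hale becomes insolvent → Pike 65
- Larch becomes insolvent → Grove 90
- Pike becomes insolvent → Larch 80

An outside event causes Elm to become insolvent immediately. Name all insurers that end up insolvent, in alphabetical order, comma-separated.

Round 1 — Elm becomes insolvent (initial).
  Grove: +30 → 30 < 110
  Pike: +60 → 60 ≥ 50
Round 2 — Pike becomes insolvent.
  Larch: +80 → 80 < 90
No further insolvencies.

Elm, Pike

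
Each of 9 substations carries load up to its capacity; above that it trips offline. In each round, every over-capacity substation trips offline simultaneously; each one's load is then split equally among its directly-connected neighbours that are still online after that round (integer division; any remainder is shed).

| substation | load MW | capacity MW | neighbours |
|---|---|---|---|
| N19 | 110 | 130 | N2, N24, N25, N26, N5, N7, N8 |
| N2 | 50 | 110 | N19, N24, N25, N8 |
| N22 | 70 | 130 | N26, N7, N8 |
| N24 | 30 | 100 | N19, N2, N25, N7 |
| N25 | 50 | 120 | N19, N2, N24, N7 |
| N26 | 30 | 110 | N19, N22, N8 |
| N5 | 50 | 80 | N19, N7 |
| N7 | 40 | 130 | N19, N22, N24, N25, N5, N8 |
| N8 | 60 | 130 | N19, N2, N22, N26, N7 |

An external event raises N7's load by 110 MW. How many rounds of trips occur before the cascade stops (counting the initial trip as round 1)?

3

Round 1 — N7 at 150 > 130. N7 trips offline.
  N7 sheds 150 MW to N19, N22, N24, N25, N5, N8: 25 each.
    N19: 110+25 = 135 > 130
    N22: 70+25 = 95 ≤ 130
    N24: 30+25 = 55 ≤ 100
    N25: 50+25 = 75 ≤ 120
    N5: 50+25 = 75 ≤ 80
    N8: 60+25 = 85 ≤ 130
Round 2 — N19 trips offline.
  N19 sheds 135 MW to N2, N24, N25, N26, N5, N8: 22 each (3 lost).
    N2: 50+22 = 72 ≤ 110
    N24: 55+22 = 77 ≤ 100
    N25: 75+22 = 97 ≤ 120
    N26: 30+22 = 52 ≤ 110
    N5: 75+22 = 97 > 80
    N8: 85+22 = 107 ≤ 130
Round 3 — N5 trips offline.
  N5 sheds 97 MW: no online neighbours, lost.
No further trips.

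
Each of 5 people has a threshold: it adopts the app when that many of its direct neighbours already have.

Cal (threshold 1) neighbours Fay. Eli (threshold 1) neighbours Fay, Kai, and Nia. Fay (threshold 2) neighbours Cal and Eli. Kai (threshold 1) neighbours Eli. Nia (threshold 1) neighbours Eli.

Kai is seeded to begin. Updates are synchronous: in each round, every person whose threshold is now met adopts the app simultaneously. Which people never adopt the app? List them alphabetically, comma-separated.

Cal, Fay

Round 1 — Kai adopts the app (initial).
Round 2 — checking thresholds:
  Eli: 1 of 3 neighbours ≥ 1, adopts the app.
Round 3 — checking thresholds:
  Fay: 1 of 2 neighbours < 2, not yet.
  Nia: 1 of 1 neighbours ≥ 1, adopts the app.
Round 4 — no new adoptions; cascade stops.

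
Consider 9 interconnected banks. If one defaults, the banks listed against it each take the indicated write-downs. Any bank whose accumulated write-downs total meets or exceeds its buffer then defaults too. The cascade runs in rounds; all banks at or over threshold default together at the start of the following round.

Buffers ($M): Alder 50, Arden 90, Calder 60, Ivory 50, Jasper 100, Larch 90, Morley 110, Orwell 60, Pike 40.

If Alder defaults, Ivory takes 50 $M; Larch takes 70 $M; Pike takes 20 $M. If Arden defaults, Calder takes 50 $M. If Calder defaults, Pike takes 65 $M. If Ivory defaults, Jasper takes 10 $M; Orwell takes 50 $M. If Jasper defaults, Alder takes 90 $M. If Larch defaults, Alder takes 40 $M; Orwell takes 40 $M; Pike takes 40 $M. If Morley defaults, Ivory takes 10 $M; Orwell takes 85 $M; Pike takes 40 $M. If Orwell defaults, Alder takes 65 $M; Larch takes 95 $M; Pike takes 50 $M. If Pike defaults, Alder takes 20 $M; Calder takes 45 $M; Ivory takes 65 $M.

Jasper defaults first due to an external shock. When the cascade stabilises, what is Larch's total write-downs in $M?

Round 1 — Jasper defaults (initial).
  Alder: +90 → 90 ≥ 50
Round 2 — Alder defaults.
  Ivory: +50 → 50 ≥ 50
  Larch: +70 → 70 < 90
  Pike: +20 → 20 < 40
Round 3 — Ivory defaults.
  Orwell: +50 → 50 < 60
No further defaults.

70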